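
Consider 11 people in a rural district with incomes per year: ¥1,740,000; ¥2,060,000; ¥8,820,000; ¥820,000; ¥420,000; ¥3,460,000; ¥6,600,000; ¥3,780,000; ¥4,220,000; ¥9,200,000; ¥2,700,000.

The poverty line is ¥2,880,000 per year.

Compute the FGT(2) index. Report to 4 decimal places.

0.1348

Below the line: ¥420,000, ¥820,000, ¥1,740,000, ¥2,060,000, ¥2,700,000 (q = 5 of N = 11).
Relative gaps: (2880000−420000)/2880000 = 0.8542; (2880000−820000)/2880000 = 0.7153; (2880000−1740000)/2880000 = 0.3958; (2880000−2060000)/2880000 = 0.2847; (2880000−2700000)/2880000 = 0.0625.
Squared: 0.7296; 0.5116; 0.1567; 0.0811; 0.0039.
Sum = 1.482880; P₂ = 1.482880 / 11 = 0.1348.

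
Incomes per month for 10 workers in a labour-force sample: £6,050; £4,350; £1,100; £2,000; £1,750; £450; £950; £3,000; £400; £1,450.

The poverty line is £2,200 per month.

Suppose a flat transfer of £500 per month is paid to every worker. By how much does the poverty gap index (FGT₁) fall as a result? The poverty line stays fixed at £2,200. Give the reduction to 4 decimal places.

Before: below the line — £400, £450, £950, £1,100, £1,450, £1,750, £2,000; poverty gap index (FGT₁) = 0.331818.
After the £500 transfer: below the line — £900, £950, £1,450, £1,600, £1,950; poverty gap index (FGT₁) = 0.188636.
Reduction = 0.331818 − 0.188636 = 0.1432.

0.1432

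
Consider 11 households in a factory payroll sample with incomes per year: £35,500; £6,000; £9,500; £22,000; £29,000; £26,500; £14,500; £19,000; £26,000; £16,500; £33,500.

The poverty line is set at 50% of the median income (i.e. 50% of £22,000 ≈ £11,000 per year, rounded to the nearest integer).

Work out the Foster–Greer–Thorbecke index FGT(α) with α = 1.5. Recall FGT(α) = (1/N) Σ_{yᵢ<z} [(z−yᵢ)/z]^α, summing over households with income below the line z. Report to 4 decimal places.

Poor units: £6,000, £9,500 (q = 2 of N = 11).
Relative gaps: (11000−6000)/11000 = 0.4545; (11000−9500)/11000 = 0.1364.
Raised to α = 1.5: 0.30645; 0.05036.
Sum = 0.356810; FGT(1.5) = 0.356810 / 11 = 0.0324.

0.0324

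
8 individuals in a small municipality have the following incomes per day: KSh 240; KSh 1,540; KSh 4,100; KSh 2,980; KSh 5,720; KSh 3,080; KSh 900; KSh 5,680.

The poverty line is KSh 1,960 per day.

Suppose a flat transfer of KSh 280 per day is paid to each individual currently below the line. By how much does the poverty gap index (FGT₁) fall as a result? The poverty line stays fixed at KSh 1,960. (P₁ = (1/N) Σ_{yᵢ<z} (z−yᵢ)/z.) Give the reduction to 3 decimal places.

0.054

Before: below the line — KSh 240, KSh 900, KSh 1,540; poverty gap index (FGT₁) = 0.20408.
After the KSh 280 transfer: below the line — KSh 520, KSh 1,180, KSh 1,820; poverty gap index (FGT₁) = 0.15051.
Reduction = 0.20408 − 0.15051 = 0.054.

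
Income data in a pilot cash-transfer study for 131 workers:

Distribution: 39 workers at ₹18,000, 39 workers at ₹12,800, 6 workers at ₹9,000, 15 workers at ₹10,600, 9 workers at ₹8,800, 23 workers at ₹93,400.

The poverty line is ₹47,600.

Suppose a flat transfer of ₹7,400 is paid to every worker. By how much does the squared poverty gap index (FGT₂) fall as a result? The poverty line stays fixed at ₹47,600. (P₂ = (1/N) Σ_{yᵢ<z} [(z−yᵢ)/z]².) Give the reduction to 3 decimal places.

0.162

Before: below the line — 9×₹8,800, 6×₹9,000, 15×₹10,600, 39×₹12,800, 39×₹18,000; squared poverty gap index (FGT₂) = 0.41920.
After the ₹7,400 transfer: below the line — 9×₹16,200, 6×₹16,400, 15×₹18,000, 39×₹20,200, 39×₹25,400; squared poverty gap index (FGT₂) = 0.25726.
Reduction = 0.41920 − 0.25726 = 0.162.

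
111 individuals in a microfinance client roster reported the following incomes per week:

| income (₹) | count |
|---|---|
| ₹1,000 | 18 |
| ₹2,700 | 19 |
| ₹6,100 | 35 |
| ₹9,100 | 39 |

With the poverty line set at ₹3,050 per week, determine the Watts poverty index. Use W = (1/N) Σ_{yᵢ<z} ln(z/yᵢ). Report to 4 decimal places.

0.2017

Poor units: 18×₹1,000, 19×₹2,700 (q = 37 of N = 111).
ln(z/y) terms: ln(3050/1000) = 1.1151 (×18); ln(3050/2700) = 0.1219 (×19).
W = 22.388455 / 111 = 0.2017.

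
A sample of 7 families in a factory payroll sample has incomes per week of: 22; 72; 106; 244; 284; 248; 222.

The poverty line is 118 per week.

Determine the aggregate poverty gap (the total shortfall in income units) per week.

154

Incomes under z: 22, 72, 106 (q = 3 of N = 7).
Individual gaps: 118−22 = 96; 118−72 = 46; 118−106 = 12.
Aggregate gap = 154.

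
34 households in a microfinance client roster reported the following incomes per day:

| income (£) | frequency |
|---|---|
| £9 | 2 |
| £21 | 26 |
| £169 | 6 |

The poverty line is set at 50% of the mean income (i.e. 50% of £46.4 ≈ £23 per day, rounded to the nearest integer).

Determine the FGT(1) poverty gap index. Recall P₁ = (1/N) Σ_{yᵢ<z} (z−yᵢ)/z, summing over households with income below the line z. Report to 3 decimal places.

Below the line: 2×£9, 26×£21 (q = 28 of N = 34).
Gap ratios (z−y)/z: (23−9)/23 = 0.6087 (×2); (23−21)/23 = 0.0870 (×26).
Σ = 3.478261. Dividing by the full population N = 34 gives P₁ = 0.102.

0.102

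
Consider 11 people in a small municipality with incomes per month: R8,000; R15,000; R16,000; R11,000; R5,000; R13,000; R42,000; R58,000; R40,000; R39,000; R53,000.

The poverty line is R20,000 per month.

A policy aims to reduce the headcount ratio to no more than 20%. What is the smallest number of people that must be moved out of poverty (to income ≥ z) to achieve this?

Currently q = 6 of N = 11 are below the line (H = 0.545).
A headcount ratio of at most 20% allows at most ⌊0.20 × 11⌋ = 2 poor people.
So at least 6 − 2 = 4 must be lifted.

4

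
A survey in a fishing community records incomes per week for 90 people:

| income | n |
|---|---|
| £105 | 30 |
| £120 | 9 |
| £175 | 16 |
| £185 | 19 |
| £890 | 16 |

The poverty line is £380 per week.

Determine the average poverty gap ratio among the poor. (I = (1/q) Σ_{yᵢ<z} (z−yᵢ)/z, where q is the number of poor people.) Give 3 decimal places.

0.625

Below z: 30×£105, 9×£120, 16×£175, 19×£185 (q = 74 of N = 90).
Shortfall ratios (z−y)/z: 0.7237 (×30), 0.6842 (×9), 0.5395 (×16), 0.5132 (×19); sum = 46.250000.
The income-gap ratio divides by q (the poor only): 46.250000 / 74 = 0.625.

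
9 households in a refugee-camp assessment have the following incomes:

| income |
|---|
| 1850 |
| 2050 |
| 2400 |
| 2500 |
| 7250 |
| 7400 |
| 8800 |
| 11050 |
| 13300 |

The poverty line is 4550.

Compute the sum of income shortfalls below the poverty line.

Below the line: 1850, 2050, 2400, 2500 (q = 4 of N = 9).
Individual gaps: 4550−1850 = 2700; 4550−2050 = 2500; 4550−2400 = 2150; 4550−2500 = 2050.
Aggregate gap = 9400.

9400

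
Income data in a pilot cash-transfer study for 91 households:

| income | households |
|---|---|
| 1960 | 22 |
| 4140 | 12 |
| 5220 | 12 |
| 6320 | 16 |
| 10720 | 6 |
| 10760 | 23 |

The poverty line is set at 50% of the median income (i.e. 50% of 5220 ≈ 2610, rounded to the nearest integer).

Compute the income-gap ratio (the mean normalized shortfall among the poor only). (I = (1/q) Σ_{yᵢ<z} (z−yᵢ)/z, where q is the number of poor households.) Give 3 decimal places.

0.249

Incomes under z: 22×1960 (q = 22 of N = 91).
Shortfall ratios (z−y)/z: 0.2490 (×22); sum = 5.478927.
The income-gap ratio divides by q (the poor only): 5.478927 / 22 = 0.249.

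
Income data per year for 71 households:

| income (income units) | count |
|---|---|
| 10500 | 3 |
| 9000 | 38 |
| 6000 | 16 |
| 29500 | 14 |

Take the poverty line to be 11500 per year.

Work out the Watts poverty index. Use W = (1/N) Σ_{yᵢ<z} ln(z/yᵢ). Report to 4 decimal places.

Below the line: 16×6000, 38×9000, 3×10500 (q = 57 of N = 71).
Log shortfalls: ln(11500/6000) = 0.6506 (×16); ln(11500/9000) = 0.2451 (×38); ln(11500/10500) = 0.0910 (×3).
W = 19.996970 / 71 = 0.2816.

0.2816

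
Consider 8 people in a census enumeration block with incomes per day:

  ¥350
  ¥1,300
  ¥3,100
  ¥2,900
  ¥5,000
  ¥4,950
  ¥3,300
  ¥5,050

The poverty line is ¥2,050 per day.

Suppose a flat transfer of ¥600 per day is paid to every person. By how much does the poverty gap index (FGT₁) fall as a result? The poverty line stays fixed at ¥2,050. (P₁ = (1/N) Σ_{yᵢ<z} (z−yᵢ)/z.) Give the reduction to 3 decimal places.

0.073

Before: below the line — ¥350, ¥1,300; poverty gap index (FGT₁) = 0.14939.
After the ¥600 transfer: below the line — ¥950, ¥1,900; poverty gap index (FGT₁) = 0.07622.
Reduction = 0.14939 − 0.07622 = 0.073.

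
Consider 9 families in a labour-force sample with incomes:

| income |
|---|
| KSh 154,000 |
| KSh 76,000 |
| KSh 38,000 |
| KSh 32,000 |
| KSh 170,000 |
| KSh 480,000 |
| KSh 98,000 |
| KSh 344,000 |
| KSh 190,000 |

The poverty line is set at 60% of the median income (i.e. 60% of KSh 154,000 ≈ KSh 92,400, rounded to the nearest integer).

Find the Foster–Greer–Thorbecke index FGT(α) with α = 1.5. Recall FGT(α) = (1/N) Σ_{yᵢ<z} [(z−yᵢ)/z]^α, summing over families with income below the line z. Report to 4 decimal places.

Below z: KSh 32,000, KSh 38,000, KSh 76,000 (q = 3 of N = 9).
Normalized shortfalls: (92400−32000)/92400 = 0.6537; (92400−38000)/92400 = 0.5887; (92400−76000)/92400 = 0.1775.
Raised to α = 1.5: 0.52850; 0.45174; 0.07478.
Sum = 1.055020; FGT(1.5) = 1.055020 / 9 = 0.1172.

0.1172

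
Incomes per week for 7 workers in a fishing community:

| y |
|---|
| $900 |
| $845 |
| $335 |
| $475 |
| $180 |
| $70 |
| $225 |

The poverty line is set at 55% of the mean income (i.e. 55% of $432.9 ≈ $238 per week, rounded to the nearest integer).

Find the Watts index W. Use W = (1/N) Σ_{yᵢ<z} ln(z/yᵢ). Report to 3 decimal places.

Poor units: $70, $180, $225 (q = 3 of N = 7).
ln(z/y) terms: ln(238/70) = 1.2238; ln(238/180) = 0.2793; ln(238/225) = 0.0562.
W = 1.559260 / 7 = 0.223.

0.223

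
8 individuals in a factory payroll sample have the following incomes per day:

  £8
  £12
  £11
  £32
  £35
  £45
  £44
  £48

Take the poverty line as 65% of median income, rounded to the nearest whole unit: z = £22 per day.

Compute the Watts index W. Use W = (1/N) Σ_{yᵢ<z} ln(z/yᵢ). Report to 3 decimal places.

Incomes under z: £8, £11, £12 (q = 3 of N = 8).
Log shortfalls: ln(22/8) = 1.0116; ln(22/11) = 0.6931; ln(22/12) = 0.6061.
W = 2.310884 / 8 = 0.289.

0.289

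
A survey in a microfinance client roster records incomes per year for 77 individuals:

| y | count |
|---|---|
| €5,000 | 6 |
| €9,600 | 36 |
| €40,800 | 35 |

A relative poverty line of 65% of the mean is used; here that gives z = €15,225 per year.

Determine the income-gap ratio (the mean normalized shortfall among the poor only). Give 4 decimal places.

Below the line: 6×€5,000, 36×€9,600 (q = 42 of N = 77).
Relative gaps: 0.6716 (×6), 0.3695 (×36); sum = 17.330049.
I averages over the q = 42 poor units only: 17.330049 / 42 = 0.4126.

0.4126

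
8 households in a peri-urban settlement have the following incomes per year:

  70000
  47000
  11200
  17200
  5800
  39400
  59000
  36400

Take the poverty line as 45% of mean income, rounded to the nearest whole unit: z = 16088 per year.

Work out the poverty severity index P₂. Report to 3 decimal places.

Incomes under z: 5800, 11200 (q = 2 of N = 8).
Relative gaps: (16088−5800)/16088 = 0.6395; (16088−11200)/16088 = 0.3038.
Squared: 0.4089; 0.0923.
Sum = 0.501250; P₂ = 0.501250 / 8 = 0.063.

0.063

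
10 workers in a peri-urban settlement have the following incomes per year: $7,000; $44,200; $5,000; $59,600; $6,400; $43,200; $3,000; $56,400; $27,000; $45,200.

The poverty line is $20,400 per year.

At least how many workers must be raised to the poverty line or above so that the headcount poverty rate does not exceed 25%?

2

4 of the 10 workers are poor, so H = 4/10 = 0.400.
A headcount ratio of at most 25% allows at most ⌊0.25 × 10⌋ = 2 poor workers.
So at least 4 − 2 = 2 must be lifted.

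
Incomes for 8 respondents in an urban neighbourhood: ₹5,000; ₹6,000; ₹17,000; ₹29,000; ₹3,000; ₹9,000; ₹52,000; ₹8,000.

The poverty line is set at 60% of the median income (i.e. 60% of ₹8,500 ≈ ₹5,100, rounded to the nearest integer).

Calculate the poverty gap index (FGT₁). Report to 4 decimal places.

Below z: ₹3,000, ₹5,000 (q = 2 of N = 8).
Normalized shortfalls: (5100−3000)/5100 = 0.4118; (5100−5000)/5100 = 0.0196.
Σ = 0.431373. Dividing by the full population N = 8 gives P₁ = 0.0539.

0.0539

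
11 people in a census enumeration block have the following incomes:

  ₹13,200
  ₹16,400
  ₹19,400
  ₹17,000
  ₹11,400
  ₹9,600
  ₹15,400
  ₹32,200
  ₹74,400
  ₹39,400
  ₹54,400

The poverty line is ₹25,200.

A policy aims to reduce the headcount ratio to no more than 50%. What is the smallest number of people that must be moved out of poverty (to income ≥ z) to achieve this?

2

Currently q = 7 of N = 11 are below the line (H = 0.636).
A headcount ratio of at most 50% allows at most ⌊0.50 × 11⌋ = 5 poor people.
So at least 7 − 5 = 2 must be lifted.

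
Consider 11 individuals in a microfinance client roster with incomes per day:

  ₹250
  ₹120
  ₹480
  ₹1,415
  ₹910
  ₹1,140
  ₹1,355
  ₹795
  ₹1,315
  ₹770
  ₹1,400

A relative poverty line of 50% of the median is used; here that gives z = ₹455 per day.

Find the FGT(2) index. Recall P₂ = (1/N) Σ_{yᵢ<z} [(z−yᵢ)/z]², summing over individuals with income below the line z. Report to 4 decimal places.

0.0677

Below z: ₹120, ₹250 (q = 2 of N = 11).
Gap ratios (z−y)/z: (455−120)/455 = 0.7363; (455−250)/455 = 0.4505.
Squared: 0.5421; 0.2030.
Sum = 0.745079; P₂ = 0.745079 / 11 = 0.0677.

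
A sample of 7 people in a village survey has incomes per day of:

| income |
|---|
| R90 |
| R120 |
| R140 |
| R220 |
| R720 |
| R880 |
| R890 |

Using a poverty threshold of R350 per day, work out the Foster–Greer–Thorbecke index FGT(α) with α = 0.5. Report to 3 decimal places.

0.437

Incomes under z: R90, R120, R140, R220 (q = 4 of N = 7).
Gap ratios (z−y)/z: (350−90)/350 = 0.7429; (350−120)/350 = 0.6571; (350−140)/350 = 0.6000; (350−220)/350 = 0.3714.
Raised to α = 0.5: 0.86189; 0.81064; 0.77460; 0.60945.
Sum = 3.056581; FGT(0.5) = 3.056581 / 7 = 0.437.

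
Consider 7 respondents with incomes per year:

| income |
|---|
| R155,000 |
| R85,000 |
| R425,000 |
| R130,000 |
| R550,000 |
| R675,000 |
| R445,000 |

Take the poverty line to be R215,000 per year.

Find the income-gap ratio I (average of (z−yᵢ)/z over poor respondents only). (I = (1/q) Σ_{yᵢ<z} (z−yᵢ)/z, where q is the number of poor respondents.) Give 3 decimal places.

0.426

Poor units: R85,000, R130,000, R155,000 (q = 3 of N = 7).
Shortfall ratios (z−y)/z: 0.6047, 0.3953, 0.2791; sum = 1.279070.
The income-gap ratio divides by q (the poor only): 1.279070 / 3 = 0.426.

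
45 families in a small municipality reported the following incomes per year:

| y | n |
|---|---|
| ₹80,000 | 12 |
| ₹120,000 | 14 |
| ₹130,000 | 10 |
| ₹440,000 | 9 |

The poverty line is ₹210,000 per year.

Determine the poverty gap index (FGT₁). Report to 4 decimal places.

0.3831

Below the line: 12×₹80,000, 14×₹120,000, 10×₹130,000 (q = 36 of N = 45).
Gap ratios (z−y)/z: (210000−80000)/210000 = 0.6190 (×12); (210000−120000)/210000 = 0.4286 (×14); (210000−130000)/210000 = 0.3810 (×10).
Sum of shortfalls = 17.238095; P₁ averages over all N: 17.238095 / 45 = 0.3831.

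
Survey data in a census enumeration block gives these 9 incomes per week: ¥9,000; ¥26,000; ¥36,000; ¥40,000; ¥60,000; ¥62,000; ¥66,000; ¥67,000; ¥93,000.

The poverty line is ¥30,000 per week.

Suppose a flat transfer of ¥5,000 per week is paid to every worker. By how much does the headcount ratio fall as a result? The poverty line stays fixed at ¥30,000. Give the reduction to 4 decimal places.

0.1111

Before: below the line — ¥9,000, ¥26,000; headcount ratio = 0.222222.
After the ¥5,000 transfer: below the line — ¥14,000; headcount ratio = 0.111111.
Reduction = 0.222222 − 0.111111 = 0.1111.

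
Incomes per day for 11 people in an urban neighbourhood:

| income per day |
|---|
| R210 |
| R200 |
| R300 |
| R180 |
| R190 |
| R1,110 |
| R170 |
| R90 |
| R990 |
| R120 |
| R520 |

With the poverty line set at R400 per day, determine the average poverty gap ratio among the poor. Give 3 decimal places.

0.544

Below the line: R90, R120, R170, R180, R190, R200, R210, R300 (q = 8 of N = 11).
Shortfall ratios (z−y)/z: 0.7750, 0.7000, 0.5750, 0.5500, 0.5250, 0.5000, 0.4750, 0.2500; sum = 4.350000.
I averages over the q = 8 poor units only: 4.350000 / 8 = 0.544.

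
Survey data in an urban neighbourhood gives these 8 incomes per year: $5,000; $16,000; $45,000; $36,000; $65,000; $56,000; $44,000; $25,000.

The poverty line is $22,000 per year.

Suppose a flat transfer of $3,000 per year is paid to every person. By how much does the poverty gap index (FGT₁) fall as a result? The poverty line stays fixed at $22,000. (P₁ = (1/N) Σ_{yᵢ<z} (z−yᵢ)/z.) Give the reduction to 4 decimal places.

0.0341

Before: below the line — $5,000, $16,000; poverty gap index (FGT₁) = 0.130682.
After the $3,000 transfer: below the line — $8,000, $19,000; poverty gap index (FGT₁) = 0.096591.
Reduction = 0.130682 − 0.096591 = 0.0341.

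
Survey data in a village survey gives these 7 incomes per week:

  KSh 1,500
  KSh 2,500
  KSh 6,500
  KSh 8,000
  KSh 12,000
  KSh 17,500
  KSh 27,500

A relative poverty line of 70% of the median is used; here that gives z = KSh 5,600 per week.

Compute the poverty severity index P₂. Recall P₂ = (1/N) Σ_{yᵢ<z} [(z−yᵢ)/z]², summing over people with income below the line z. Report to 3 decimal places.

Below z: KSh 1,500, KSh 2,500 (q = 2 of N = 7).
Normalized shortfalls: (5600−1500)/5600 = 0.7321; (5600−2500)/5600 = 0.5536.
Squared: 0.5360; 0.3064.
Sum = 0.842474; P₂ = 0.842474 / 7 = 0.120.

0.120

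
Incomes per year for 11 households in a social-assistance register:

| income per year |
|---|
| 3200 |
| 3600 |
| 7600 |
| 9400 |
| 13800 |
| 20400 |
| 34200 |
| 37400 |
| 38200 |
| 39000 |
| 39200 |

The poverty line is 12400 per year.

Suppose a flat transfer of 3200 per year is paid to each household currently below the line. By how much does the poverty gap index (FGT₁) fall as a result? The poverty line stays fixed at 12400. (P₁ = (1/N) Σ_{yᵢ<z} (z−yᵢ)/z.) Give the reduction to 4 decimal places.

Before: below the line — 3200, 3600, 7600, 9400; poverty gap index (FGT₁) = 0.189150.
After the 3200 transfer: below the line — 6400, 6800, 10800; poverty gap index (FGT₁) = 0.096774.
Reduction = 0.189150 − 0.096774 = 0.0924.

0.0924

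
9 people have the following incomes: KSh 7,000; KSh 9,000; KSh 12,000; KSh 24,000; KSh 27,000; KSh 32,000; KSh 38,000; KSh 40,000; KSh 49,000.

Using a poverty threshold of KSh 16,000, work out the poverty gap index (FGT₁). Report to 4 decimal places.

0.1389

Below the line: KSh 7,000, KSh 9,000, KSh 12,000 (q = 3 of N = 9).
Gap ratios (z−y)/z: (16000−7000)/16000 = 0.5625; (16000−9000)/16000 = 0.4375; (16000−12000)/16000 = 0.2500.
Sum of shortfalls = 1.250000; P₁ averages over all N: 1.250000 / 9 = 0.1389.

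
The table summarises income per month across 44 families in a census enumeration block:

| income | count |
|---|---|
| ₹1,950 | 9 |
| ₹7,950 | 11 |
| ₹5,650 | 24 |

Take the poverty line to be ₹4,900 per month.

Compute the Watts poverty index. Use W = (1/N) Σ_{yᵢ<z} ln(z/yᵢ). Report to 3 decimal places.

0.188

Incomes under z: 9×₹1,950 (q = 9 of N = 44).
Log shortfalls: ln(4900/1950) = 0.9214 (×9).
W = 8.292652 / 44 = 0.188.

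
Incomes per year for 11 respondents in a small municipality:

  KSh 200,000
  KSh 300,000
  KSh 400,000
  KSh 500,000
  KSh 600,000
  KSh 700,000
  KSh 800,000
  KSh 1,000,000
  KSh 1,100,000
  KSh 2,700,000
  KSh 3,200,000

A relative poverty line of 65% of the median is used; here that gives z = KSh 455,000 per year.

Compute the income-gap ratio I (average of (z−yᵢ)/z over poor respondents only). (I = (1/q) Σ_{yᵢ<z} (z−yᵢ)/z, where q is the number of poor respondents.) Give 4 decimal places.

Poor units: KSh 200,000, KSh 300,000, KSh 400,000 (q = 3 of N = 11).
Relative gaps: 0.5604, 0.3407, 0.1209; sum = 1.021978.
The income-gap ratio divides by q (the poor only): 1.021978 / 3 = 0.3407.

0.3407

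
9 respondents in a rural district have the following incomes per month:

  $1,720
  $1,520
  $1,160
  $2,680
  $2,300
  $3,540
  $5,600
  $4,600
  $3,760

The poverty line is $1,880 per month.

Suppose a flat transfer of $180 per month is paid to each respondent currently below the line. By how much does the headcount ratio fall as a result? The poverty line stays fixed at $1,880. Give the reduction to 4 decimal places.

Before: below the line — $1,160, $1,520, $1,720; headcount ratio = 0.333333.
After the $180 transfer: below the line — $1,340, $1,700; headcount ratio = 0.222222.
Reduction = 0.333333 − 0.222222 = 0.1111.

0.1111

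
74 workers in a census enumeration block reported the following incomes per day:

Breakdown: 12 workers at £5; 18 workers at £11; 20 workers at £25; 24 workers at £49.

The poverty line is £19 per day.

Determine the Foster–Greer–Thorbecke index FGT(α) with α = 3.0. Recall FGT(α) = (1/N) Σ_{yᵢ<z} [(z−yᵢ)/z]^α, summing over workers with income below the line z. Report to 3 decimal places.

0.083

Below z: 12×£5, 18×£11 (q = 30 of N = 74).
Gap ratios (z−y)/z: (19−5)/19 = 0.7368 (×12); (19−11)/19 = 0.4211 (×18).
Raised to α = 3.0: 0.40006 (×12); 0.07465 (×18).
Sum = 6.144336; FGT(3.0) = 6.144336 / 74 = 0.083.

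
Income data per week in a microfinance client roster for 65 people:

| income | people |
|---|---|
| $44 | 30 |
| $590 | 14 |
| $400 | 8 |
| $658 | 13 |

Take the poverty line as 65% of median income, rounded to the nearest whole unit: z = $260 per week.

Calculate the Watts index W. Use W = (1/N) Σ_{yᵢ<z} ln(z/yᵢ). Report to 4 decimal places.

0.8199

Below z: 30×$44 (q = 30 of N = 65).
ln(z/y) terms: ln(260/44) = 1.7765 (×30).
W = 53.294760 / 65 = 0.8199.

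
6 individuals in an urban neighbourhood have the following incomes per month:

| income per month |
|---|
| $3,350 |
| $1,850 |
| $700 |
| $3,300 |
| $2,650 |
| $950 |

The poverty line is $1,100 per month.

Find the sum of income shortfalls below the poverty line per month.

$550

Below z: $700, $950 (q = 2 of N = 6).
Individual gaps: 1100−700 = 400; 1100−950 = 150.
Aggregate gap = $550.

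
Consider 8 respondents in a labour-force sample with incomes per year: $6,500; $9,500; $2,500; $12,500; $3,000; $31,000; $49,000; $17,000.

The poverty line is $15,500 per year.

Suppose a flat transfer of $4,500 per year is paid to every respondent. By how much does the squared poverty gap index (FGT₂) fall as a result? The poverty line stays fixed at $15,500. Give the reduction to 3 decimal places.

Before: below the line — $2,500, $3,000, $6,500, $9,500, $12,500; squared poverty gap index (FGT₂) = 0.23478.
After the $4,500 transfer: below the line — $7,000, $7,500, $11,000, $14,000; squared poverty gap index (FGT₂) = 0.08260.
Reduction = 0.23478 − 0.08260 = 0.152.

0.152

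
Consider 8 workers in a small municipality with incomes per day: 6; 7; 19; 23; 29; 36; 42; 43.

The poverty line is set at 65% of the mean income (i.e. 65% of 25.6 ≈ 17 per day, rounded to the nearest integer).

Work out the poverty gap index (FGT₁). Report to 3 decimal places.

0.154

Incomes under z: 6, 7 (q = 2 of N = 8).
Shortfall ratios: (17−6)/17 = 0.6471; (17−7)/17 = 0.5882.
Sum of shortfalls = 1.235294; P₁ averages over all N: 1.235294 / 8 = 0.154.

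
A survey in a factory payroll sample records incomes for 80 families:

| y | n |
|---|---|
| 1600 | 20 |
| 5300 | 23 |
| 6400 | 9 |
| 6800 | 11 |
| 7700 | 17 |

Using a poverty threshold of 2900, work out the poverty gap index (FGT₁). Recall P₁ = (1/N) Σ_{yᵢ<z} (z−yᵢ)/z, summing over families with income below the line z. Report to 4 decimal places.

0.1121

Poor units: 20×1600 (q = 20 of N = 80).
Gap ratios (z−y)/z: (2900−1600)/2900 = 0.4483 (×20).
Sum of shortfalls = 8.965517; P₁ averages over all N: 8.965517 / 80 = 0.1121.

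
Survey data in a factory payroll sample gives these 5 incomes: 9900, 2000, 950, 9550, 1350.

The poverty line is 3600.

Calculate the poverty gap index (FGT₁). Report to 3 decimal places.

Below z: 950, 1350, 2000 (q = 3 of N = 5).
Normalized shortfalls: (3600−950)/3600 = 0.7361; (3600−1350)/3600 = 0.6250; (3600−2000)/3600 = 0.4444.
Sum of shortfalls = 1.805556; P₁ averages over all N: 1.805556 / 5 = 0.361.

0.361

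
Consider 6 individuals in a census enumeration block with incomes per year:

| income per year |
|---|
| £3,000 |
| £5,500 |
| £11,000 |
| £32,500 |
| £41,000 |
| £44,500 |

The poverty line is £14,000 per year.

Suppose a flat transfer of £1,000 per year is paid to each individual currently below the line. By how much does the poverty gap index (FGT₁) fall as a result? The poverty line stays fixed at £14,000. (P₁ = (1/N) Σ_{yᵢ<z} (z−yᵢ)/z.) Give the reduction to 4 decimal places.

0.0357

Before: below the line — £3,000, £5,500, £11,000; poverty gap index (FGT₁) = 0.267857.
After the £1,000 transfer: below the line — £4,000, £6,500, £12,000; poverty gap index (FGT₁) = 0.232143.
Reduction = 0.267857 − 0.232143 = 0.0357.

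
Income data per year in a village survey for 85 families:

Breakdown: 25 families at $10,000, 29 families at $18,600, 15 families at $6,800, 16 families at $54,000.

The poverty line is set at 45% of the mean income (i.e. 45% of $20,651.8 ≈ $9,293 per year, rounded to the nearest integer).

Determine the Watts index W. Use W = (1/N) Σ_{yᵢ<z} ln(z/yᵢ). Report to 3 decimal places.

Poor units: 15×$6,800 (q = 15 of N = 85).
ln(z/y) terms: ln(9293/6800) = 0.3123 (×15).
W = 4.685082 / 85 = 0.055.

0.055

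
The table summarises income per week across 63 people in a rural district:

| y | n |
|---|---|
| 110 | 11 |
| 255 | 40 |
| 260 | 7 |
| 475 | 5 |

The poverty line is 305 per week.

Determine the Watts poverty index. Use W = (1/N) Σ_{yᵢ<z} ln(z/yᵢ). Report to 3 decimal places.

0.309

Below z: 11×110, 40×255, 7×260 (q = 58 of N = 63).
Log shortfalls: ln(305/110) = 1.0198 (×11); ln(305/255) = 0.1790 (×40); ln(305/260) = 0.1596 (×7).
W = 19.497486 / 63 = 0.309.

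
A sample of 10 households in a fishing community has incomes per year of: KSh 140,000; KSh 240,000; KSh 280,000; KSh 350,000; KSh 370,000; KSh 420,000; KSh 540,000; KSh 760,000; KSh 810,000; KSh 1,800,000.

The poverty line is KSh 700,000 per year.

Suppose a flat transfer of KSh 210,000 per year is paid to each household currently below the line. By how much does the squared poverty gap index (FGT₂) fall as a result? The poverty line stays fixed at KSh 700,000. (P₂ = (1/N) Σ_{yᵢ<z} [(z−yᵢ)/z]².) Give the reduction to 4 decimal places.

0.1569

Before: below the line — KSh 140,000, KSh 240,000, KSh 280,000, KSh 350,000, KSh 370,000, KSh 420,000, KSh 540,000; squared poverty gap index (FGT₂) = 0.211633.
After the KSh 210,000 transfer: below the line — KSh 350,000, KSh 450,000, KSh 490,000, KSh 560,000, KSh 580,000, KSh 630,000; squared poverty gap index (FGT₂) = 0.054694.
Reduction = 0.211633 − 0.054694 = 0.1569.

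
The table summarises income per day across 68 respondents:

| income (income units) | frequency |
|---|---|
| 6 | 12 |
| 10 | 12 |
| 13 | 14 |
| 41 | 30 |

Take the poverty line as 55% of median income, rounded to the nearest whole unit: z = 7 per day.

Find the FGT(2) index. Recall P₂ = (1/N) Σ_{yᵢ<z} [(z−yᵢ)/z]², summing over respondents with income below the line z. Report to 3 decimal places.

Below the line: 12×6 (q = 12 of N = 68).
Normalized shortfalls: (7−6)/7 = 0.1429 (×12).
Squared: 0.0204 (×12).
Sum = 0.244898; P₂ = 0.244898 / 68 = 0.004.

0.004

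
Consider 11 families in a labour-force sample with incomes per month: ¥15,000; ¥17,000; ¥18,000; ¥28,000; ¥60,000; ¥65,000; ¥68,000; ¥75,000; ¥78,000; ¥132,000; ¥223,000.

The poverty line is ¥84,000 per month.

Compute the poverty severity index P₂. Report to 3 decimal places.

Below the line: ¥15,000, ¥17,000, ¥18,000, ¥28,000, ¥60,000, ¥65,000, ¥68,000, ¥75,000, ¥78,000 (q = 9 of N = 11).
Gap ratios (z−y)/z: (84000−15000)/84000 = 0.8214; (84000−17000)/84000 = 0.7976; (84000−18000)/84000 = 0.7857; (84000−28000)/84000 = 0.6667; (84000−60000)/84000 = 0.2857; (84000−65000)/84000 = 0.2262; (84000−68000)/84000 = 0.1905; (84000−75000)/84000 = 0.1071; (84000−78000)/84000 = 0.0714.
Squared: 0.6747; 0.6362; 0.6173; 0.4444; 0.0816; 0.0512; 0.0363; 0.0115; 0.0051.
Sum = 2.558390; P₂ = 2.558390 / 11 = 0.233.

0.233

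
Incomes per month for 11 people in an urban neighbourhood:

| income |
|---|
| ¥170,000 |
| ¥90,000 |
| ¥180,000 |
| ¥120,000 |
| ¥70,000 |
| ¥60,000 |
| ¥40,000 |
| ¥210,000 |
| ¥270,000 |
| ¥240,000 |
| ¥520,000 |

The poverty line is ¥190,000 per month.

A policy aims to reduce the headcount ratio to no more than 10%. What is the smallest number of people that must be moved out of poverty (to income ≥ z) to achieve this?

6

7 of the 11 people are poor, so H = 7/11 = 0.636.
A headcount ratio of at most 10% allows at most ⌊0.10 × 11⌋ = 1 poor people.
So at least 7 − 1 = 6 must be lifted.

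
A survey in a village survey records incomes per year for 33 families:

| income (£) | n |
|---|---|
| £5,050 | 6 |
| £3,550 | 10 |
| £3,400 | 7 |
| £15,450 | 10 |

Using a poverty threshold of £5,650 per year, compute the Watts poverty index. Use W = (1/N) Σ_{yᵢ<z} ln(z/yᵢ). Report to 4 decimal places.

0.2690

Incomes under z: 7×£3,400, 10×£3,550, 6×£5,050 (q = 23 of N = 33).
Log shortfalls: ln(5650/3400) = 0.5079 (×7); ln(5650/3550) = 0.4647 (×10); ln(5650/5050) = 0.1123 (×6).
W = 8.875844 / 33 = 0.2690.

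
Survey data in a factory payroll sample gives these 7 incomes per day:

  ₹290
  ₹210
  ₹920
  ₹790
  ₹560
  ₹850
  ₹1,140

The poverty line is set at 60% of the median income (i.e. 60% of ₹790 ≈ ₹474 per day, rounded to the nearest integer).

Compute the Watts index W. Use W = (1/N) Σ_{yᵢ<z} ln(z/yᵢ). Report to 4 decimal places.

Below the line: ₹210, ₹290 (q = 2 of N = 7).
Log gaps: ln(474/210) = 0.8141; ln(474/290) = 0.4913.
W = 1.305426 / 7 = 0.1865.

0.1865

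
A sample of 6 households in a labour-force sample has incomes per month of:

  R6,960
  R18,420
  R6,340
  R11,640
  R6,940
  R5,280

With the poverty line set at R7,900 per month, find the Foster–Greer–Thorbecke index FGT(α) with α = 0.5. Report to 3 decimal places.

0.286

Below the line: R5,280, R6,340, R6,940, R6,960 (q = 4 of N = 6).
Gap ratios (z−y)/z: (7900−5280)/7900 = 0.3316; (7900−6340)/7900 = 0.1975; (7900−6940)/7900 = 0.1215; (7900−6960)/7900 = 0.1190.
Raised to α = 0.5: 0.57589; 0.44437; 0.34860; 0.34495.
Sum = 1.713802; FGT(0.5) = 1.713802 / 6 = 0.286.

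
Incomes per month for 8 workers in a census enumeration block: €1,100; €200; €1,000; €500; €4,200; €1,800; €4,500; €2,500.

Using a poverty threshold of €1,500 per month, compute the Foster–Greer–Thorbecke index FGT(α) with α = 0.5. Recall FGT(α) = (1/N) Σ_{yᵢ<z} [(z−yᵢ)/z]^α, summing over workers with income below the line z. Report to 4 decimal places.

0.3551

Below the line: €200, €500, €1,000, €1,100 (q = 4 of N = 8).
Shortfall ratios: (1500−200)/1500 = 0.8667; (1500−500)/1500 = 0.6667; (1500−1000)/1500 = 0.3333; (1500−1100)/1500 = 0.2667.
Raised to α = 0.5: 0.93095; 0.81650; 0.57735; 0.51640.
Sum = 2.841194; FGT(0.5) = 2.841194 / 8 = 0.3551.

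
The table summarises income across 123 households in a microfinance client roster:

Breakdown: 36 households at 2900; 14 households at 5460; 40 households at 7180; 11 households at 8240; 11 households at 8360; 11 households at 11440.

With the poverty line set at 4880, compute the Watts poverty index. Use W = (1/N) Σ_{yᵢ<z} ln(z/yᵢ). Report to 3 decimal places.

Below z: 36×2900 (q = 36 of N = 123).
ln(z/y) terms: ln(4880/2900) = 0.5204 (×36).
W = 18.735641 / 123 = 0.152.

0.152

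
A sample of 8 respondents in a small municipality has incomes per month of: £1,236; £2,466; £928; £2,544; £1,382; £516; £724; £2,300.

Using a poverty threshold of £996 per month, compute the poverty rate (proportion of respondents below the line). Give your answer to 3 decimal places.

0.375

3 of the 8 respondents have income below £996.
H = 3/8 = 0.375.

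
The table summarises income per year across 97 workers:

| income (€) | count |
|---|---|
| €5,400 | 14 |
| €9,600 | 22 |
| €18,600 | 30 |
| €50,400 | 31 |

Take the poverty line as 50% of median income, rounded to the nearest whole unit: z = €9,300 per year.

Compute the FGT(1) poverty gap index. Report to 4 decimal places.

Below z: 14×€5,400 (q = 14 of N = 97).
Relative gaps: (9300−5400)/9300 = 0.4194 (×14).
Sum of shortfalls = 5.870968; P₁ averages over all N: 5.870968 / 97 = 0.0605.

0.0605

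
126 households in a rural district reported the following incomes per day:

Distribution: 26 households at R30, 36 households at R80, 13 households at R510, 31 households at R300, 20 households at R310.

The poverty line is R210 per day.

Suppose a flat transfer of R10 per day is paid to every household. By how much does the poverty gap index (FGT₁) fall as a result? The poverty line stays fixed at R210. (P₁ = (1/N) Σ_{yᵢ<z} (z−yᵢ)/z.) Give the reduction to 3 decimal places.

Before: below the line — 26×R30, 36×R80; poverty gap index (FGT₁) = 0.35374.
After the R10 transfer: below the line — 26×R40, 36×R90; poverty gap index (FGT₁) = 0.33031.
Reduction = 0.35374 − 0.33031 = 0.023.

0.023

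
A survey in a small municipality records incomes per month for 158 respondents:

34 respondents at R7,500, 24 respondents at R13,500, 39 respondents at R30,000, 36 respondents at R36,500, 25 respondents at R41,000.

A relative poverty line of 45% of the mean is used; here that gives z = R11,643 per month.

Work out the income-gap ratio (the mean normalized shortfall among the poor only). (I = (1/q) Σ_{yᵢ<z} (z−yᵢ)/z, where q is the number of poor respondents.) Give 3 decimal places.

Below the line: 34×R7,500 (q = 34 of N = 158).
Relative gaps: 0.3558 (×34); sum = 12.098428.
The income-gap ratio divides by q (the poor only): 12.098428 / 34 = 0.356.

0.356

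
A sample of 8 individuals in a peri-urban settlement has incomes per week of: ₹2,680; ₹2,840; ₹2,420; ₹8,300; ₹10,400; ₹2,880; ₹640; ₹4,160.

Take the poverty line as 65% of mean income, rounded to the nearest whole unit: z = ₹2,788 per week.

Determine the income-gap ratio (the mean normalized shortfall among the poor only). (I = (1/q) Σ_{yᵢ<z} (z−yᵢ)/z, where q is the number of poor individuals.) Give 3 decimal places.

Below the line: ₹640, ₹2,420, ₹2,680 (q = 3 of N = 8).
Relative gaps: 0.7704, 0.1320, 0.0387; sum = 0.941176.
The income-gap ratio divides by q (the poor only): 0.941176 / 3 = 0.314.

0.314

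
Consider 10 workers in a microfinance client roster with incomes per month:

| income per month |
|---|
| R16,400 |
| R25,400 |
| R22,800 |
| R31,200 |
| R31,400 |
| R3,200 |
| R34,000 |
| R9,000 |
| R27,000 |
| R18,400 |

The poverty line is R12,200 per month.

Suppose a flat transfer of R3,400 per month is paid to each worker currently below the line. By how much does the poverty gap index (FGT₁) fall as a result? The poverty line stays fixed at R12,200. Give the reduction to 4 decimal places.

0.0541

Before: below the line — R3,200, R9,000; poverty gap index (FGT₁) = 0.100000.
After the R3,400 transfer: below the line — R6,600; poverty gap index (FGT₁) = 0.045902.
Reduction = 0.100000 − 0.045902 = 0.0541.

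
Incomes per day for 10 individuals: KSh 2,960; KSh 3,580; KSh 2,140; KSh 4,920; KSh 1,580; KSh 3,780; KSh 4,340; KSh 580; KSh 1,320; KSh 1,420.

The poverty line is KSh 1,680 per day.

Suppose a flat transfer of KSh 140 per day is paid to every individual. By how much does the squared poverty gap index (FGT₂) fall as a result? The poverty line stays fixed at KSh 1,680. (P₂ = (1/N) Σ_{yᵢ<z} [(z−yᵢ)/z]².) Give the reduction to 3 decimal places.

Before: below the line — KSh 580, KSh 1,320, KSh 1,420, KSh 1,580; squared poverty gap index (FGT₂) = 0.05021.
After the KSh 140 transfer: below the line — KSh 720, KSh 1,460, KSh 1,560; squared poverty gap index (FGT₂) = 0.03488.
Reduction = 0.05021 − 0.03488 = 0.015.

0.015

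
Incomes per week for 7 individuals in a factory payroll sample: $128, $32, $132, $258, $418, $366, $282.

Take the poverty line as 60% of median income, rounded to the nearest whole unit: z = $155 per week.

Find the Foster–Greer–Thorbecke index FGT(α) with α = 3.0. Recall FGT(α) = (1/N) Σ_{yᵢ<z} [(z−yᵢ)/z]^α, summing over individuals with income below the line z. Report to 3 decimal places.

0.073

Poor units: $32, $128, $132 (q = 3 of N = 7).
Relative gaps: (155−32)/155 = 0.7935; (155−128)/155 = 0.1742; (155−132)/155 = 0.1484.
Raised to α = 3.0: 0.49971; 0.00529; 0.00327.
Sum = 0.508265; FGT(3.0) = 0.508265 / 7 = 0.073.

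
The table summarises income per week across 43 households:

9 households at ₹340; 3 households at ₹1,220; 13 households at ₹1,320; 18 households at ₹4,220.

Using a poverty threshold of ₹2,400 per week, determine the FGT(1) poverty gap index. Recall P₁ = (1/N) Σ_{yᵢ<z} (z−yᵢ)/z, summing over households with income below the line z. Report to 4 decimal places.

Poor units: 9×₹340, 3×₹1,220, 13×₹1,320 (q = 25 of N = 43).
Shortfall ratios: (2400−340)/2400 = 0.8583 (×9); (2400−1220)/2400 = 0.4917 (×3); (2400−1320)/2400 = 0.4500 (×13).
Sum of shortfalls = 15.050000; P₁ averages over all N: 15.050000 / 43 = 0.3500.

0.3500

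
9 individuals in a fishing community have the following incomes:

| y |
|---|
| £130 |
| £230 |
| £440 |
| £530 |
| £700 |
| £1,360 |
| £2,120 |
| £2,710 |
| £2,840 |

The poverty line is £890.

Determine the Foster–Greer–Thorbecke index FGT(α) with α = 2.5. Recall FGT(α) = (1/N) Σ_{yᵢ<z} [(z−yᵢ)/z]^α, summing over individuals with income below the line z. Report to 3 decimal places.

0.162

Below the line: £130, £230, £440, £530, £700 (q = 5 of N = 9).
Normalized shortfalls: (890−130)/890 = 0.8539; (890−230)/890 = 0.7416; (890−440)/890 = 0.5056; (890−530)/890 = 0.4045; (890−700)/890 = 0.2135.
Raised to α = 2.5: 0.67384; 0.47357; 0.18178; 0.10406; 0.02106.
Sum = 1.454315; FGT(2.5) = 1.454315 / 9 = 0.162.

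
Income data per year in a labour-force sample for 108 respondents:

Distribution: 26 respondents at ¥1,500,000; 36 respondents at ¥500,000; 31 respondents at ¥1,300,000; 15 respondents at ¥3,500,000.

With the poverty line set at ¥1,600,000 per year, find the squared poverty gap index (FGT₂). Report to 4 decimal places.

Below the line: 36×¥500,000, 31×¥1,300,000, 26×¥1,500,000 (q = 93 of N = 108).
Shortfall ratios: (1600000−500000)/1600000 = 0.6875 (×36); (1600000−1300000)/1600000 = 0.1875 (×31); (1600000−1500000)/1600000 = 0.0625 (×26).
Squared: 0.4727 (×36); 0.0352 (×31); 0.0039 (×26).
Sum = 18.207031; P₂ = 18.207031 / 108 = 0.1686.

0.1686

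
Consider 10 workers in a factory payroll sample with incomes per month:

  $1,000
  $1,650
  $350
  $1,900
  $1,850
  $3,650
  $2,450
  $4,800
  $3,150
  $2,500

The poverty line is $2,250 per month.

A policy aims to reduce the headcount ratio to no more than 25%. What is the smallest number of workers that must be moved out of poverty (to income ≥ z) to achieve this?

Currently q = 5 of N = 10 are below the line (H = 0.500).
A headcount ratio of at most 25% allows at most ⌊0.25 × 10⌋ = 2 poor workers.
So at least 5 − 2 = 3 must be lifted.

3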